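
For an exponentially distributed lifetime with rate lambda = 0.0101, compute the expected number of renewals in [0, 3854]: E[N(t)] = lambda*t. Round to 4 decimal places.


lambda = 0.0101
t = 3854
E[N(t)] = lambda * t
E[N(t)] = 0.0101 * 3854
E[N(t)] = 38.9254

38.9254


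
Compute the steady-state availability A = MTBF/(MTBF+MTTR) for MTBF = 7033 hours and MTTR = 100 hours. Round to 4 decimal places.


MTBF = 7033
MTTR = 100
MTBF + MTTR = 7133
A = 7033 / 7133
A = 0.986

0.986


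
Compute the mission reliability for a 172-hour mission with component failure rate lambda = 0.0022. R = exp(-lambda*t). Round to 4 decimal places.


lambda = 0.0022
mission_time = 172
lambda * t = 0.0022 * 172 = 0.3784
R = exp(-0.3784)
R = 0.685

0.685


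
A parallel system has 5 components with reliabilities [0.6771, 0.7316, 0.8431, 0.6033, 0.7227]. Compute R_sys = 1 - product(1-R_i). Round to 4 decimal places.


Components: [0.6771, 0.7316, 0.8431, 0.6033, 0.7227]
(1 - 0.6771) = 0.3229, running product = 0.3229
(1 - 0.7316) = 0.2684, running product = 0.0867
(1 - 0.8431) = 0.1569, running product = 0.0136
(1 - 0.6033) = 0.3967, running product = 0.0054
(1 - 0.7227) = 0.2773, running product = 0.0015
Product of (1-R_i) = 0.0015
R_sys = 1 - 0.0015 = 0.9985

0.9985


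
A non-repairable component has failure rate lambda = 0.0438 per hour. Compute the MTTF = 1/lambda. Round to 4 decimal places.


lambda = 0.0438
MTTF = 1 / 0.0438
MTTF = 22.8311

22.8311


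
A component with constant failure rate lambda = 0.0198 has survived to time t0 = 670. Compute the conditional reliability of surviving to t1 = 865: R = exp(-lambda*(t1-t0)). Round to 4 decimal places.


lambda = 0.0198
t0 = 670, t1 = 865
t1 - t0 = 195
lambda * (t1-t0) = 0.0198 * 195 = 3.861
R = exp(-3.861)
R = 0.021

0.021


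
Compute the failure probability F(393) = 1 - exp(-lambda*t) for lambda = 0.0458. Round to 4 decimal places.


lambda = 0.0458, t = 393
lambda * t = 17.9994
exp(-17.9994) = 0.0
F(t) = 1 - 0.0
F(t) = 1.0

1.0


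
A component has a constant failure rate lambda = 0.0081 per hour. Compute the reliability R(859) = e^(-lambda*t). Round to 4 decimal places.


lambda = 0.0081
t = 859
lambda * t = 6.9579
R(t) = e^(-6.9579)
R(t) = 0.001

0.001


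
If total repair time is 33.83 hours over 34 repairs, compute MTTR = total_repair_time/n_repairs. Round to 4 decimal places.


total_repair_time = 33.83
n_repairs = 34
MTTR = 33.83 / 34
MTTR = 0.995

0.995


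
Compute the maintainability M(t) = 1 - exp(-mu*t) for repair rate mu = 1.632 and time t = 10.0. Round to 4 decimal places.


mu = 1.632, t = 10.0
mu * t = 1.632 * 10.0 = 16.32
exp(-16.32) = 0.0
M(t) = 1 - 0.0
M(t) = 1.0

1.0


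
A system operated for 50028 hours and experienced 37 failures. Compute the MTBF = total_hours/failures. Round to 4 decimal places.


total_hours = 50028
failures = 37
MTBF = 50028 / 37
MTBF = 1352.1081

1352.1081


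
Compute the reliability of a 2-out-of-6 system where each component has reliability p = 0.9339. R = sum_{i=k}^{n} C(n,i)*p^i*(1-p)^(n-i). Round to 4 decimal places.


k = 2, n = 6, p = 0.9339
i=2: C(6,2)=15 * 0.9339^2 * 0.0661^4 = 0.0002
i=3: C(6,3)=20 * 0.9339^3 * 0.0661^3 = 0.0047
i=4: C(6,4)=15 * 0.9339^4 * 0.0661^2 = 0.0499
i=5: C(6,5)=6 * 0.9339^5 * 0.0661^1 = 0.2817
i=6: C(6,6)=1 * 0.9339^6 * 0.0661^0 = 0.6634
R = sum of terms = 1.0

1.0


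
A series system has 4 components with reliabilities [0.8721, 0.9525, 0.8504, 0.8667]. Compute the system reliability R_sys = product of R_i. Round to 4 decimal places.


Components: [0.8721, 0.9525, 0.8504, 0.8667]
After component 1 (R=0.8721): product = 0.8721
After component 2 (R=0.9525): product = 0.8307
After component 3 (R=0.8504): product = 0.7064
After component 4 (R=0.8667): product = 0.6122
R_sys = 0.6122

0.6122


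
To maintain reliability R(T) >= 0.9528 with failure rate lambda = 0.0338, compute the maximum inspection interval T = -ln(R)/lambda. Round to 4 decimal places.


R_target = 0.9528
lambda = 0.0338
-ln(0.9528) = 0.0484
T = 0.0484 / 0.0338
T = 1.4305

1.4305


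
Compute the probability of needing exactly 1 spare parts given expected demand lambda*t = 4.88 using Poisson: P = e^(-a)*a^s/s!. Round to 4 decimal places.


a = 4.88, s = 1
e^(-a) = e^(-4.88) = 0.0076
a^s = 4.88^1 = 4.88
s! = 1
P = 0.0076 * 4.88 / 1
P = 0.0371

0.0371


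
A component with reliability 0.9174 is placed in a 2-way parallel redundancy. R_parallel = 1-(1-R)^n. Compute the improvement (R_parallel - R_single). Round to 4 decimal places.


R_single = 0.9174, n = 2
1 - R_single = 0.0826
(1 - R_single)^n = 0.0826^2 = 0.0068
R_parallel = 1 - 0.0068 = 0.9932
Improvement = 0.9932 - 0.9174
Improvement = 0.0758

0.0758


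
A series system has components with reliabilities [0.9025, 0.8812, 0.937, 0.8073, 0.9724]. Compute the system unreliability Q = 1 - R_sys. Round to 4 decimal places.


Components: [0.9025, 0.8812, 0.937, 0.8073, 0.9724]
After component 1: product = 0.9025
After component 2: product = 0.7953
After component 3: product = 0.7452
After component 4: product = 0.6016
After component 5: product = 0.585
R_sys = 0.585
Q = 1 - 0.585 = 0.415

0.415


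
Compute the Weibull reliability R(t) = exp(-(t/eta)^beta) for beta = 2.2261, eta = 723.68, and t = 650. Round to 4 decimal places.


beta = 2.2261, eta = 723.68, t = 650
t/eta = 650 / 723.68 = 0.8982
(t/eta)^beta = 0.8982^2.2261 = 0.7874
R(t) = exp(-0.7874)
R(t) = 0.455

0.455


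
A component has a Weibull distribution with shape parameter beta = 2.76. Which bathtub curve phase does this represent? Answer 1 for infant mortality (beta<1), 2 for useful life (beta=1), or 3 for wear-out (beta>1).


beta = 2.76
Compare beta to 1:
beta < 1 => infant mortality (phase 1)
beta = 1 => useful life (phase 2)
beta > 1 => wear-out (phase 3)
Since beta = 2.76, this is wear-out (increasing failure rate)
Phase = 3

3


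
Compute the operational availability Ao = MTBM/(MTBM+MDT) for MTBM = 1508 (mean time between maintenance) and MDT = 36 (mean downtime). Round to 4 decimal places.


MTBM = 1508
MDT = 36
MTBM + MDT = 1544
Ao = 1508 / 1544
Ao = 0.9767

0.9767


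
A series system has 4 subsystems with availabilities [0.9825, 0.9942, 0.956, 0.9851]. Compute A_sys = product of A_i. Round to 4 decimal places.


Subsystems: [0.9825, 0.9942, 0.956, 0.9851]
After subsystem 1 (A=0.9825): product = 0.9825
After subsystem 2 (A=0.9942): product = 0.9768
After subsystem 3 (A=0.956): product = 0.9338
After subsystem 4 (A=0.9851): product = 0.9199
A_sys = 0.9199

0.9199


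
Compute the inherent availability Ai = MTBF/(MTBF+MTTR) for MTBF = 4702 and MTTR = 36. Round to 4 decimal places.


MTBF = 4702
MTTR = 36
MTBF + MTTR = 4738
Ai = 4702 / 4738
Ai = 0.9924

0.9924


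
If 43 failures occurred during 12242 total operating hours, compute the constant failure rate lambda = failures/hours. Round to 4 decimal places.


failures = 43
total_hours = 12242
lambda = 43 / 12242
lambda = 0.0035

0.0035


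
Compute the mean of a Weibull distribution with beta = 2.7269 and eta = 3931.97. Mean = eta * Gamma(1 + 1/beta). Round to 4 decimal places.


beta = 2.7269, eta = 3931.97
1/beta = 0.3667
1 + 1/beta = 1.3667
Gamma(1.3667) = 0.8896
Mean = 3931.97 * 0.8896
Mean = 3497.8372

3497.8372


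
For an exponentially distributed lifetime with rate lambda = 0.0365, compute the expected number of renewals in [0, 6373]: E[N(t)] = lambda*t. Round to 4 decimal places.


lambda = 0.0365
t = 6373
E[N(t)] = lambda * t
E[N(t)] = 0.0365 * 6373
E[N(t)] = 232.6145

232.6145


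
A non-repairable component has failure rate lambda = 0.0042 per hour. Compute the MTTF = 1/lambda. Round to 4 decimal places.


lambda = 0.0042
MTTF = 1 / 0.0042
MTTF = 238.0952

238.0952


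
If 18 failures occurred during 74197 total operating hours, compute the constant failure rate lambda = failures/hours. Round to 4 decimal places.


failures = 18
total_hours = 74197
lambda = 18 / 74197
lambda = 0.0002

0.0002


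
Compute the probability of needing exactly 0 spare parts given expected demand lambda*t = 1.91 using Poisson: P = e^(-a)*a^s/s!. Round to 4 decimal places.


a = 1.91, s = 0
e^(-a) = e^(-1.91) = 0.1481
a^s = 1.91^0 = 1.0
s! = 1
P = 0.1481 * 1.0 / 1
P = 0.1481

0.1481


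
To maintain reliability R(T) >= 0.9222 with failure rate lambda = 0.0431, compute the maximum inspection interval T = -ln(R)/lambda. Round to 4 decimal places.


R_target = 0.9222
lambda = 0.0431
-ln(0.9222) = 0.081
T = 0.081 / 0.0431
T = 1.8792

1.8792


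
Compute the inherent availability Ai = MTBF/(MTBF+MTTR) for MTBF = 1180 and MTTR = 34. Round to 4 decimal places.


MTBF = 1180
MTTR = 34
MTBF + MTTR = 1214
Ai = 1180 / 1214
Ai = 0.972

0.972


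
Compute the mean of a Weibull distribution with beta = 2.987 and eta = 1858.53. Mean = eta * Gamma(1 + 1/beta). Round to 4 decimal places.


beta = 2.987, eta = 1858.53
1/beta = 0.3348
1 + 1/beta = 1.3348
Gamma(1.3348) = 0.8928
Mean = 1858.53 * 0.8928
Mean = 1659.3133

1659.3133


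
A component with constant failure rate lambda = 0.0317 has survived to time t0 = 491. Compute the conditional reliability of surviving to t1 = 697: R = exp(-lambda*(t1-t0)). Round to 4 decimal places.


lambda = 0.0317
t0 = 491, t1 = 697
t1 - t0 = 206
lambda * (t1-t0) = 0.0317 * 206 = 6.5302
R = exp(-6.5302)
R = 0.0015

0.0015


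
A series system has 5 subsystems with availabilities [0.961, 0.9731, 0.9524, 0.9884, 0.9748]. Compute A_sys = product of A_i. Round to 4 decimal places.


Subsystems: [0.961, 0.9731, 0.9524, 0.9884, 0.9748]
After subsystem 1 (A=0.961): product = 0.961
After subsystem 2 (A=0.9731): product = 0.9351
After subsystem 3 (A=0.9524): product = 0.8906
After subsystem 4 (A=0.9884): product = 0.8803
After subsystem 5 (A=0.9748): product = 0.8581
A_sys = 0.8581

0.8581


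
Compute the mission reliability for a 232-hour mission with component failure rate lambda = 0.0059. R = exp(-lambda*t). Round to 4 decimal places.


lambda = 0.0059
mission_time = 232
lambda * t = 0.0059 * 232 = 1.3688
R = exp(-1.3688)
R = 0.2544

0.2544


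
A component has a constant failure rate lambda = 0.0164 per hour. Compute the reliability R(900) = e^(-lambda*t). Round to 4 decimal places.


lambda = 0.0164
t = 900
lambda * t = 14.76
R(t) = e^(-14.76)
R(t) = 0.0

0.0


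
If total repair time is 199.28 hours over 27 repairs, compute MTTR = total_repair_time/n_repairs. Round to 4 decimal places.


total_repair_time = 199.28
n_repairs = 27
MTTR = 199.28 / 27
MTTR = 7.3807

7.3807


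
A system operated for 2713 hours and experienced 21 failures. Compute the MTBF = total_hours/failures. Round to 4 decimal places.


total_hours = 2713
failures = 21
MTBF = 2713 / 21
MTBF = 129.1905

129.1905


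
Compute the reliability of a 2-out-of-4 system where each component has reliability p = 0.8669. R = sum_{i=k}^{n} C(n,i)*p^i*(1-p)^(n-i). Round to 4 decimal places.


k = 2, n = 4, p = 0.8669
i=2: C(4,2)=6 * 0.8669^2 * 0.1331^2 = 0.0799
i=3: C(4,3)=4 * 0.8669^3 * 0.1331^1 = 0.3469
i=4: C(4,4)=1 * 0.8669^4 * 0.1331^0 = 0.5648
R = sum of terms = 0.9915

0.9915


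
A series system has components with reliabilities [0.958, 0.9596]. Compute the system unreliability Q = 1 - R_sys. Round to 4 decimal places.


Components: [0.958, 0.9596]
After component 1: product = 0.958
After component 2: product = 0.9193
R_sys = 0.9193
Q = 1 - 0.9193 = 0.0807

0.0807


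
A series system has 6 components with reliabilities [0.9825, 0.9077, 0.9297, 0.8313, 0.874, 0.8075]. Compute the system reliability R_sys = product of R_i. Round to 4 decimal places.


Components: [0.9825, 0.9077, 0.9297, 0.8313, 0.874, 0.8075]
After component 1 (R=0.9825): product = 0.9825
After component 2 (R=0.9077): product = 0.8918
After component 3 (R=0.9297): product = 0.8291
After component 4 (R=0.8313): product = 0.6892
After component 5 (R=0.874): product = 0.6024
After component 6 (R=0.8075): product = 0.4864
R_sys = 0.4864

0.4864


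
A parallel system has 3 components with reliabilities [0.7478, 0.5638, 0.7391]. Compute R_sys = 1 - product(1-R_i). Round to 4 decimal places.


Components: [0.7478, 0.5638, 0.7391]
(1 - 0.7478) = 0.2522, running product = 0.2522
(1 - 0.5638) = 0.4362, running product = 0.11
(1 - 0.7391) = 0.2609, running product = 0.0287
Product of (1-R_i) = 0.0287
R_sys = 1 - 0.0287 = 0.9713

0.9713


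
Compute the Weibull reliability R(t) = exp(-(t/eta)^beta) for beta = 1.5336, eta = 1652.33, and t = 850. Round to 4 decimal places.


beta = 1.5336, eta = 1652.33, t = 850
t/eta = 850 / 1652.33 = 0.5144
(t/eta)^beta = 0.5144^1.5336 = 0.3608
R(t) = exp(-0.3608)
R(t) = 0.6971

0.6971


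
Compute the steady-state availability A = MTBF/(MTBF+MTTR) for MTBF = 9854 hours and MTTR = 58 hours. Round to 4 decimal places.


MTBF = 9854
MTTR = 58
MTBF + MTTR = 9912
A = 9854 / 9912
A = 0.9941

0.9941


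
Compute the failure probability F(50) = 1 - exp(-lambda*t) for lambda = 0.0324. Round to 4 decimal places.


lambda = 0.0324, t = 50
lambda * t = 1.62
exp(-1.62) = 0.1979
F(t) = 1 - 0.1979
F(t) = 0.8021

0.8021


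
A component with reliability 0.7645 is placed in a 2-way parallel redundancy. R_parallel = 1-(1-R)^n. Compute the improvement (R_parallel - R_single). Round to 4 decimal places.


R_single = 0.7645, n = 2
1 - R_single = 0.2355
(1 - R_single)^n = 0.2355^2 = 0.0555
R_parallel = 1 - 0.0555 = 0.9445
Improvement = 0.9445 - 0.7645
Improvement = 0.18

0.18


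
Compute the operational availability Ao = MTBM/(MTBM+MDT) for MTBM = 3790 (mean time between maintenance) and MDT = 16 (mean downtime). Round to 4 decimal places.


MTBM = 3790
MDT = 16
MTBM + MDT = 3806
Ao = 3790 / 3806
Ao = 0.9958

0.9958


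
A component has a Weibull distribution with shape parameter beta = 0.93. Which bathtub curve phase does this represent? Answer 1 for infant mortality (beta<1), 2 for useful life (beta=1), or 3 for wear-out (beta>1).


beta = 0.93
Compare beta to 1:
beta < 1 => infant mortality (phase 1)
beta = 1 => useful life (phase 2)
beta > 1 => wear-out (phase 3)
Since beta = 0.93, this is infant mortality (decreasing failure rate)
Phase = 1

1


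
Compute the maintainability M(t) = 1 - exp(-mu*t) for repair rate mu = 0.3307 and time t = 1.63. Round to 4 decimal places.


mu = 0.3307, t = 1.63
mu * t = 0.3307 * 1.63 = 0.539
exp(-0.539) = 0.5833
M(t) = 1 - 0.5833
M(t) = 0.4167

0.4167


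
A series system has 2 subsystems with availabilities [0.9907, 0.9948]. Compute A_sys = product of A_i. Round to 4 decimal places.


Subsystems: [0.9907, 0.9948]
After subsystem 1 (A=0.9907): product = 0.9907
After subsystem 2 (A=0.9948): product = 0.9855
A_sys = 0.9855

0.9855


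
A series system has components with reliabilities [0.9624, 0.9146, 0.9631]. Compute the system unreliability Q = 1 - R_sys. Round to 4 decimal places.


Components: [0.9624, 0.9146, 0.9631]
After component 1: product = 0.9624
After component 2: product = 0.8802
After component 3: product = 0.8477
R_sys = 0.8477
Q = 1 - 0.8477 = 0.1523

0.1523


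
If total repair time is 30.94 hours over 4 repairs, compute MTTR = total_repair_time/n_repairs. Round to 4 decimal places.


total_repair_time = 30.94
n_repairs = 4
MTTR = 30.94 / 4
MTTR = 7.735

7.735


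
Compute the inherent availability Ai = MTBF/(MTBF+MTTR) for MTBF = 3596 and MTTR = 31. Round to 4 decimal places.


MTBF = 3596
MTTR = 31
MTBF + MTTR = 3627
Ai = 3596 / 3627
Ai = 0.9915

0.9915


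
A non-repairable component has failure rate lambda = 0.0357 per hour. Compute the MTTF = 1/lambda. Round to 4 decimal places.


lambda = 0.0357
MTTF = 1 / 0.0357
MTTF = 28.0112

28.0112


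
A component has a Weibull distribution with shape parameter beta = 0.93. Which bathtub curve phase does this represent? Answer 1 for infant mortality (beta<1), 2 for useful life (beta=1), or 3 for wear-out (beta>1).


beta = 0.93
Compare beta to 1:
beta < 1 => infant mortality (phase 1)
beta = 1 => useful life (phase 2)
beta > 1 => wear-out (phase 3)
Since beta = 0.93, this is infant mortality (decreasing failure rate)
Phase = 1

1


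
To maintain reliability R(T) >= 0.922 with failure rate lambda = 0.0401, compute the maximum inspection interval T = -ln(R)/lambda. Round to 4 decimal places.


R_target = 0.922
lambda = 0.0401
-ln(0.922) = 0.0812
T = 0.0812 / 0.0401
T = 2.0252

2.0252


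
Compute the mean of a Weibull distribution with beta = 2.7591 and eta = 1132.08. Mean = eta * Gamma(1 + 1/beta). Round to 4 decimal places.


beta = 2.7591, eta = 1132.08
1/beta = 0.3624
1 + 1/beta = 1.3624
Gamma(1.3624) = 0.89
Mean = 1132.08 * 0.89
Mean = 1007.5098

1007.5098


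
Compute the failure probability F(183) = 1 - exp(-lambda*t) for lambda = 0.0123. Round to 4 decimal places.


lambda = 0.0123, t = 183
lambda * t = 2.2509
exp(-2.2509) = 0.1053
F(t) = 1 - 0.1053
F(t) = 0.8947

0.8947


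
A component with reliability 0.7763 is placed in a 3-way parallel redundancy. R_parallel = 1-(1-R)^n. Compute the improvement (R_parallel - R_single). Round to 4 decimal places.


R_single = 0.7763, n = 3
1 - R_single = 0.2237
(1 - R_single)^n = 0.2237^3 = 0.0112
R_parallel = 1 - 0.0112 = 0.9888
Improvement = 0.9888 - 0.7763
Improvement = 0.2125

0.2125


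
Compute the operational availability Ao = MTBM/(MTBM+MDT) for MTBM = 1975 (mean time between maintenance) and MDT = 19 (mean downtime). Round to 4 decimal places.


MTBM = 1975
MDT = 19
MTBM + MDT = 1994
Ao = 1975 / 1994
Ao = 0.9905

0.9905


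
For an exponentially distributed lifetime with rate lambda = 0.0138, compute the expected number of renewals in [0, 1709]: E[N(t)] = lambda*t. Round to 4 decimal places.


lambda = 0.0138
t = 1709
E[N(t)] = lambda * t
E[N(t)] = 0.0138 * 1709
E[N(t)] = 23.5842

23.5842


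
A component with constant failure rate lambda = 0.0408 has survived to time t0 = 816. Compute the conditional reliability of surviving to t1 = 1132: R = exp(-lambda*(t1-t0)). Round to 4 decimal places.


lambda = 0.0408
t0 = 816, t1 = 1132
t1 - t0 = 316
lambda * (t1-t0) = 0.0408 * 316 = 12.8928
R = exp(-12.8928)
R = 0.0

0.0


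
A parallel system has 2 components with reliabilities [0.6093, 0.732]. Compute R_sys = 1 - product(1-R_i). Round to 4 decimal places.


Components: [0.6093, 0.732]
(1 - 0.6093) = 0.3907, running product = 0.3907
(1 - 0.732) = 0.268, running product = 0.1047
Product of (1-R_i) = 0.1047
R_sys = 1 - 0.1047 = 0.8953

0.8953


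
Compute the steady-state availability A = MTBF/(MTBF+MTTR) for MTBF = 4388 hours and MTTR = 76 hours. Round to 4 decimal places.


MTBF = 4388
MTTR = 76
MTBF + MTTR = 4464
A = 4388 / 4464
A = 0.983

0.983


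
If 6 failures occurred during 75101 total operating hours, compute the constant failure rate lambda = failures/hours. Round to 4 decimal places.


failures = 6
total_hours = 75101
lambda = 6 / 75101
lambda = 0.0001

0.0001


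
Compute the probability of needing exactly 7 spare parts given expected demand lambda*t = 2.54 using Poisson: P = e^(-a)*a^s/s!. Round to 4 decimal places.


a = 2.54, s = 7
e^(-a) = e^(-2.54) = 0.0789
a^s = 2.54^7 = 682.0811
s! = 5040
P = 0.0789 * 682.0811 / 5040
P = 0.0107

0.0107


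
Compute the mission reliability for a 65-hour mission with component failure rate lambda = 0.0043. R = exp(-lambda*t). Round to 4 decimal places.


lambda = 0.0043
mission_time = 65
lambda * t = 0.0043 * 65 = 0.2795
R = exp(-0.2795)
R = 0.7562

0.7562


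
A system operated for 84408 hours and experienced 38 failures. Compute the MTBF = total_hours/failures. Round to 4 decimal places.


total_hours = 84408
failures = 38
MTBF = 84408 / 38
MTBF = 2221.2632

2221.2632


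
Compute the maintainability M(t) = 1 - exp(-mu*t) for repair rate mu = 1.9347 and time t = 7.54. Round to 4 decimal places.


mu = 1.9347, t = 7.54
mu * t = 1.9347 * 7.54 = 14.5876
exp(-14.5876) = 0.0
M(t) = 1 - 0.0
M(t) = 1.0

1.0


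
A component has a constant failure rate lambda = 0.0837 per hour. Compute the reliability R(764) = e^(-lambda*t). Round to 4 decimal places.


lambda = 0.0837
t = 764
lambda * t = 63.9468
R(t) = e^(-63.9468)
R(t) = 0.0

0.0


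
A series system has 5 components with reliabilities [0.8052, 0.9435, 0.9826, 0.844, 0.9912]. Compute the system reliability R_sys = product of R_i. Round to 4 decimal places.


Components: [0.8052, 0.9435, 0.9826, 0.844, 0.9912]
After component 1 (R=0.8052): product = 0.8052
After component 2 (R=0.9435): product = 0.7597
After component 3 (R=0.9826): product = 0.7465
After component 4 (R=0.844): product = 0.63
After component 5 (R=0.9912): product = 0.6245
R_sys = 0.6245

0.6245


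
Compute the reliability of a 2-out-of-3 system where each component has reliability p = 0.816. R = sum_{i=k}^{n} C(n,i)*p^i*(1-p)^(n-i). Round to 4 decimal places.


k = 2, n = 3, p = 0.816
i=2: C(3,2)=3 * 0.816^2 * 0.184^1 = 0.3676
i=3: C(3,3)=1 * 0.816^3 * 0.184^0 = 0.5433
R = sum of terms = 0.9109

0.9109


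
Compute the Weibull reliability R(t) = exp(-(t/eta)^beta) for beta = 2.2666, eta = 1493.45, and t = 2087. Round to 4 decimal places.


beta = 2.2666, eta = 1493.45, t = 2087
t/eta = 2087 / 1493.45 = 1.3974
(t/eta)^beta = 1.3974^2.2666 = 2.1351
R(t) = exp(-2.1351)
R(t) = 0.1182

0.1182


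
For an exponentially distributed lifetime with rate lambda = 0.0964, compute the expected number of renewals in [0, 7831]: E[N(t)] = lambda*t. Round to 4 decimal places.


lambda = 0.0964
t = 7831
E[N(t)] = lambda * t
E[N(t)] = 0.0964 * 7831
E[N(t)] = 754.9084

754.9084


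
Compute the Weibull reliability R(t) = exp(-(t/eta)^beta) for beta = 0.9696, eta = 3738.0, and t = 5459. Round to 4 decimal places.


beta = 0.9696, eta = 3738.0, t = 5459
t/eta = 5459 / 3738.0 = 1.4604
(t/eta)^beta = 1.4604^0.9696 = 1.4437
R(t) = exp(-1.4437)
R(t) = 0.2361

0.2361


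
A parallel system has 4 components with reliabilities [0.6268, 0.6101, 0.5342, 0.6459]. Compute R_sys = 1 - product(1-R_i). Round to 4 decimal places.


Components: [0.6268, 0.6101, 0.5342, 0.6459]
(1 - 0.6268) = 0.3732, running product = 0.3732
(1 - 0.6101) = 0.3899, running product = 0.1455
(1 - 0.5342) = 0.4658, running product = 0.0678
(1 - 0.6459) = 0.3541, running product = 0.024
Product of (1-R_i) = 0.024
R_sys = 1 - 0.024 = 0.976

0.976


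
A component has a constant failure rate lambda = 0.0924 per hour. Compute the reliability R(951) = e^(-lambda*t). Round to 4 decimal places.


lambda = 0.0924
t = 951
lambda * t = 87.8724
R(t) = e^(-87.8724)
R(t) = 0.0

0.0


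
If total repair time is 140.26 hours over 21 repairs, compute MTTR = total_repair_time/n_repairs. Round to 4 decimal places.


total_repair_time = 140.26
n_repairs = 21
MTTR = 140.26 / 21
MTTR = 6.679

6.679


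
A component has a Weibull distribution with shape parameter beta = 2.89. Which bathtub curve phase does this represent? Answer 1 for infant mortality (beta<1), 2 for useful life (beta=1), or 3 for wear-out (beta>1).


beta = 2.89
Compare beta to 1:
beta < 1 => infant mortality (phase 1)
beta = 1 => useful life (phase 2)
beta > 1 => wear-out (phase 3)
Since beta = 2.89, this is wear-out (increasing failure rate)
Phase = 3

3


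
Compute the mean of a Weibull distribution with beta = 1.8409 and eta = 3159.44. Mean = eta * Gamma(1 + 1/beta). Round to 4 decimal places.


beta = 1.8409, eta = 3159.44
1/beta = 0.5432
1 + 1/beta = 1.5432
Gamma(1.5432) = 0.8884
Mean = 3159.44 * 0.8884
Mean = 2806.8174

2806.8174


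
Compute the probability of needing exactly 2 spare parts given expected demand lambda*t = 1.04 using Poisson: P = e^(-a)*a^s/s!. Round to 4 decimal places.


a = 1.04, s = 2
e^(-a) = e^(-1.04) = 0.3535
a^s = 1.04^2 = 1.0816
s! = 2
P = 0.3535 * 1.0816 / 2
P = 0.1911

0.1911


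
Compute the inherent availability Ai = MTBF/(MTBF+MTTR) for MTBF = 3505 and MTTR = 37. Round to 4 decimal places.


MTBF = 3505
MTTR = 37
MTBF + MTTR = 3542
Ai = 3505 / 3542
Ai = 0.9896

0.9896


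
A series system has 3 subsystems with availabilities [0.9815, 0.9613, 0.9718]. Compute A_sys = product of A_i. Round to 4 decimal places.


Subsystems: [0.9815, 0.9613, 0.9718]
After subsystem 1 (A=0.9815): product = 0.9815
After subsystem 2 (A=0.9613): product = 0.9435
After subsystem 3 (A=0.9718): product = 0.9169
A_sys = 0.9169

0.9169


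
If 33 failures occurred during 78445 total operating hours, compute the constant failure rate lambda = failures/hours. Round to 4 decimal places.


failures = 33
total_hours = 78445
lambda = 33 / 78445
lambda = 0.0004

0.0004


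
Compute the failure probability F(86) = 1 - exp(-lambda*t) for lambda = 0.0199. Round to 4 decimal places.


lambda = 0.0199, t = 86
lambda * t = 1.7114
exp(-1.7114) = 0.1806
F(t) = 1 - 0.1806
F(t) = 0.8194

0.8194


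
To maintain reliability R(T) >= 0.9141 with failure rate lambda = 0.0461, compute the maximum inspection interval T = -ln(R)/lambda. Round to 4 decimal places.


R_target = 0.9141
lambda = 0.0461
-ln(0.9141) = 0.0898
T = 0.0898 / 0.0461
T = 1.9483

1.9483


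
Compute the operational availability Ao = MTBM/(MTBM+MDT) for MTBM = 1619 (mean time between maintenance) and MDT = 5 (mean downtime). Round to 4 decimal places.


MTBM = 1619
MDT = 5
MTBM + MDT = 1624
Ao = 1619 / 1624
Ao = 0.9969

0.9969


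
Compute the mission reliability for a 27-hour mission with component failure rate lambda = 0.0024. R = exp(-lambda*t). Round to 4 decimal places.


lambda = 0.0024
mission_time = 27
lambda * t = 0.0024 * 27 = 0.0648
R = exp(-0.0648)
R = 0.9373

0.9373


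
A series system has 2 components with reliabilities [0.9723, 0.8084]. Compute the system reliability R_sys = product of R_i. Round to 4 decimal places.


Components: [0.9723, 0.8084]
After component 1 (R=0.9723): product = 0.9723
After component 2 (R=0.8084): product = 0.786
R_sys = 0.786

0.786


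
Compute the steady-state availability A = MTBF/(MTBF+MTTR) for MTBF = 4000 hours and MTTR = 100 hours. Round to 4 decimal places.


MTBF = 4000
MTTR = 100
MTBF + MTTR = 4100
A = 4000 / 4100
A = 0.9756

0.9756


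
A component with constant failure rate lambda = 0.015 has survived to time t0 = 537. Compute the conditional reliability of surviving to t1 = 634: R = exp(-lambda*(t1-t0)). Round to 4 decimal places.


lambda = 0.015
t0 = 537, t1 = 634
t1 - t0 = 97
lambda * (t1-t0) = 0.015 * 97 = 1.455
R = exp(-1.455)
R = 0.2334

0.2334


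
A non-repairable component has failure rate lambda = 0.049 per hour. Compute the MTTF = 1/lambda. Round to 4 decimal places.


lambda = 0.049
MTTF = 1 / 0.049
MTTF = 20.4082

20.4082


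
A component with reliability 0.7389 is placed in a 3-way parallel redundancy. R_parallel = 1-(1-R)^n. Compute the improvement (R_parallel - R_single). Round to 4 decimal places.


R_single = 0.7389, n = 3
1 - R_single = 0.2611
(1 - R_single)^n = 0.2611^3 = 0.0178
R_parallel = 1 - 0.0178 = 0.9822
Improvement = 0.9822 - 0.7389
Improvement = 0.2433

0.2433


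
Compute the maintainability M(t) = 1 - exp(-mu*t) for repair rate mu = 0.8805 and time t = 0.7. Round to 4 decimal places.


mu = 0.8805, t = 0.7
mu * t = 0.8805 * 0.7 = 0.6163
exp(-0.6163) = 0.5399
M(t) = 1 - 0.5399
M(t) = 0.4601

0.4601


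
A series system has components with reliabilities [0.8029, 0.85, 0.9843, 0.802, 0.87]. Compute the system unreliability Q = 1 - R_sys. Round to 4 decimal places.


Components: [0.8029, 0.85, 0.9843, 0.802, 0.87]
After component 1: product = 0.8029
After component 2: product = 0.6825
After component 3: product = 0.6718
After component 4: product = 0.5387
After component 5: product = 0.4687
R_sys = 0.4687
Q = 1 - 0.4687 = 0.5313

0.5313


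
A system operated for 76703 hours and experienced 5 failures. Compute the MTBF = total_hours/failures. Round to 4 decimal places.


total_hours = 76703
failures = 5
MTBF = 76703 / 5
MTBF = 15340.6

15340.6


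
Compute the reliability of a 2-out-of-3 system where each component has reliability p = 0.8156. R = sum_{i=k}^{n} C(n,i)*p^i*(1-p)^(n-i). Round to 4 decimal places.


k = 2, n = 3, p = 0.8156
i=2: C(3,2)=3 * 0.8156^2 * 0.1844^1 = 0.368
i=3: C(3,3)=1 * 0.8156^3 * 0.1844^0 = 0.5425
R = sum of terms = 0.9105

0.9105


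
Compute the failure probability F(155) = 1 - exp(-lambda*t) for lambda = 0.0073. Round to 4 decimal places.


lambda = 0.0073, t = 155
lambda * t = 1.1315
exp(-1.1315) = 0.3225
F(t) = 1 - 0.3225
F(t) = 0.6775

0.6775


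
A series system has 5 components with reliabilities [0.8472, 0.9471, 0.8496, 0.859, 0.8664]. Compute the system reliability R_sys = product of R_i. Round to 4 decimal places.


Components: [0.8472, 0.9471, 0.8496, 0.859, 0.8664]
After component 1 (R=0.8472): product = 0.8472
After component 2 (R=0.9471): product = 0.8024
After component 3 (R=0.8496): product = 0.6817
After component 4 (R=0.859): product = 0.5856
After component 5 (R=0.8664): product = 0.5074
R_sys = 0.5074

0.5074


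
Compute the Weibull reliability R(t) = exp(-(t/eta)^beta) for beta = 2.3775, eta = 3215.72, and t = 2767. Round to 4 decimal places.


beta = 2.3775, eta = 3215.72, t = 2767
t/eta = 2767 / 3215.72 = 0.8605
(t/eta)^beta = 0.8605^2.3775 = 0.6996
R(t) = exp(-0.6996)
R(t) = 0.4968

0.4968


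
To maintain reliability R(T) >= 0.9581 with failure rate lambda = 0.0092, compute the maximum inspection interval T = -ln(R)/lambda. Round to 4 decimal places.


R_target = 0.9581
lambda = 0.0092
-ln(0.9581) = 0.0428
T = 0.0428 / 0.0092
T = 4.6525

4.6525


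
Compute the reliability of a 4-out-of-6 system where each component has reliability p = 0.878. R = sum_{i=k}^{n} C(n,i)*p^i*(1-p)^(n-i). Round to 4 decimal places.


k = 4, n = 6, p = 0.878
i=4: C(6,4)=15 * 0.878^4 * 0.122^2 = 0.1327
i=5: C(6,5)=6 * 0.878^5 * 0.122^1 = 0.3819
i=6: C(6,6)=1 * 0.878^6 * 0.122^0 = 0.4581
R = sum of terms = 0.9727

0.9727


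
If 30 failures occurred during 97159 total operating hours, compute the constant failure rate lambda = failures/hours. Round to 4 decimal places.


failures = 30
total_hours = 97159
lambda = 30 / 97159
lambda = 0.0003

0.0003


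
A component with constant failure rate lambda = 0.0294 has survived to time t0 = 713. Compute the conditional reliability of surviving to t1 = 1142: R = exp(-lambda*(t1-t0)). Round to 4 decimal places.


lambda = 0.0294
t0 = 713, t1 = 1142
t1 - t0 = 429
lambda * (t1-t0) = 0.0294 * 429 = 12.6126
R = exp(-12.6126)
R = 0.0

0.0


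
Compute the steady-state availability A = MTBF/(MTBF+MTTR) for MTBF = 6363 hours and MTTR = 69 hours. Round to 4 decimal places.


MTBF = 6363
MTTR = 69
MTBF + MTTR = 6432
A = 6363 / 6432
A = 0.9893

0.9893


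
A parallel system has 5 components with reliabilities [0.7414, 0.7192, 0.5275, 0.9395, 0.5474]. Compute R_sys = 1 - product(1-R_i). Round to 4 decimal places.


Components: [0.7414, 0.7192, 0.5275, 0.9395, 0.5474]
(1 - 0.7414) = 0.2586, running product = 0.2586
(1 - 0.7192) = 0.2808, running product = 0.0726
(1 - 0.5275) = 0.4725, running product = 0.0343
(1 - 0.9395) = 0.0605, running product = 0.0021
(1 - 0.5474) = 0.4526, running product = 0.0009
Product of (1-R_i) = 0.0009
R_sys = 1 - 0.0009 = 0.9991

0.9991


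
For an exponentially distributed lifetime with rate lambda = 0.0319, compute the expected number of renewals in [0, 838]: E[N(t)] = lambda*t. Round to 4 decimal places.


lambda = 0.0319
t = 838
E[N(t)] = lambda * t
E[N(t)] = 0.0319 * 838
E[N(t)] = 26.7322

26.7322


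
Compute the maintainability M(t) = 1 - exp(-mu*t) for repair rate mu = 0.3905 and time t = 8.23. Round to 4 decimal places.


mu = 0.3905, t = 8.23
mu * t = 0.3905 * 8.23 = 3.2138
exp(-3.2138) = 0.0402
M(t) = 1 - 0.0402
M(t) = 0.9598

0.9598


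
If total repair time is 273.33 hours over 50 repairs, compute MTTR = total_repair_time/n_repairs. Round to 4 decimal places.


total_repair_time = 273.33
n_repairs = 50
MTTR = 273.33 / 50
MTTR = 5.4666

5.4666


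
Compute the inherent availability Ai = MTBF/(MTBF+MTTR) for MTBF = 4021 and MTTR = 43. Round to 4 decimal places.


MTBF = 4021
MTTR = 43
MTBF + MTTR = 4064
Ai = 4021 / 4064
Ai = 0.9894

0.9894


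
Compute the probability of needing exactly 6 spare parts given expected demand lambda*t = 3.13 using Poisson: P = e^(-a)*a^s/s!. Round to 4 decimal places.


a = 3.13, s = 6
e^(-a) = e^(-3.13) = 0.0437
a^s = 3.13^6 = 940.2991
s! = 720
P = 0.0437 * 940.2991 / 720
P = 0.0571

0.0571


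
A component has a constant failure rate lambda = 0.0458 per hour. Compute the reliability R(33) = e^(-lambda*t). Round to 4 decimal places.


lambda = 0.0458
t = 33
lambda * t = 1.5114
R(t) = e^(-1.5114)
R(t) = 0.2206

0.2206


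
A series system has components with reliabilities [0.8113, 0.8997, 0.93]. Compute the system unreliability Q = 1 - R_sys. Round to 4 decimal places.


Components: [0.8113, 0.8997, 0.93]
After component 1: product = 0.8113
After component 2: product = 0.7299
After component 3: product = 0.6788
R_sys = 0.6788
Q = 1 - 0.6788 = 0.3212

0.3212


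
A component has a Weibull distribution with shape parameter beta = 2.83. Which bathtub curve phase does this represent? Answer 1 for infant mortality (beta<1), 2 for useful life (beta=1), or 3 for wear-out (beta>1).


beta = 2.83
Compare beta to 1:
beta < 1 => infant mortality (phase 1)
beta = 1 => useful life (phase 2)
beta > 1 => wear-out (phase 3)
Since beta = 2.83, this is wear-out (increasing failure rate)
Phase = 3

3


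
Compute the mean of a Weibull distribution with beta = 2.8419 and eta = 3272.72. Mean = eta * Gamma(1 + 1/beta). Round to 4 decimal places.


beta = 2.8419, eta = 3272.72
1/beta = 0.3519
1 + 1/beta = 1.3519
Gamma(1.3519) = 0.891
Mean = 3272.72 * 0.891
Mean = 2915.871

2915.871


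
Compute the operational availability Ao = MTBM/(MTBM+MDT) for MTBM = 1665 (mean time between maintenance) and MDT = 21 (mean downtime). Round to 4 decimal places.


MTBM = 1665
MDT = 21
MTBM + MDT = 1686
Ao = 1665 / 1686
Ao = 0.9875

0.9875


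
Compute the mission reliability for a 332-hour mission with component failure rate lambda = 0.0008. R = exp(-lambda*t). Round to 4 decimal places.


lambda = 0.0008
mission_time = 332
lambda * t = 0.0008 * 332 = 0.2656
R = exp(-0.2656)
R = 0.7667

0.7667


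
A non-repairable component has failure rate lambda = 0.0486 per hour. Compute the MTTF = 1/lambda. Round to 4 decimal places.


lambda = 0.0486
MTTF = 1 / 0.0486
MTTF = 20.5761

20.5761


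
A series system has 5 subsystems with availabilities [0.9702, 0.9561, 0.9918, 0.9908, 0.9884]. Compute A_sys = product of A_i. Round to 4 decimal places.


Subsystems: [0.9702, 0.9561, 0.9918, 0.9908, 0.9884]
After subsystem 1 (A=0.9702): product = 0.9702
After subsystem 2 (A=0.9561): product = 0.9276
After subsystem 3 (A=0.9918): product = 0.92
After subsystem 4 (A=0.9908): product = 0.9115
After subsystem 5 (A=0.9884): product = 0.901
A_sys = 0.901

0.901


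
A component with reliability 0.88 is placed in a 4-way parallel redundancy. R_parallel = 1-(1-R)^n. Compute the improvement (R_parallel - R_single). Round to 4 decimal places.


R_single = 0.88, n = 4
1 - R_single = 0.12
(1 - R_single)^n = 0.12^4 = 0.0002
R_parallel = 1 - 0.0002 = 0.9998
Improvement = 0.9998 - 0.88
Improvement = 0.1198

0.1198


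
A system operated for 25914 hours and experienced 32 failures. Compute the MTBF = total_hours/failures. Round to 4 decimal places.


total_hours = 25914
failures = 32
MTBF = 25914 / 32
MTBF = 809.8125

809.8125


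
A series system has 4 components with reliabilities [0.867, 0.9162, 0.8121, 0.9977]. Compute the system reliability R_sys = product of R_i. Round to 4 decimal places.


Components: [0.867, 0.9162, 0.8121, 0.9977]
After component 1 (R=0.867): product = 0.867
After component 2 (R=0.9162): product = 0.7943
After component 3 (R=0.8121): product = 0.6451
After component 4 (R=0.9977): product = 0.6436
R_sys = 0.6436

0.6436


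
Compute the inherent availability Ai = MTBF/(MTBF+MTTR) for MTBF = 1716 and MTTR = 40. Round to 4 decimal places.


MTBF = 1716
MTTR = 40
MTBF + MTTR = 1756
Ai = 1716 / 1756
Ai = 0.9772

0.9772


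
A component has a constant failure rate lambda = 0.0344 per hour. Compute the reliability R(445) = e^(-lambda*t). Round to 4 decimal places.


lambda = 0.0344
t = 445
lambda * t = 15.308
R(t) = e^(-15.308)
R(t) = 0.0

0.0


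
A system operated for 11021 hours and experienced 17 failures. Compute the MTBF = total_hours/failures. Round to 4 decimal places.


total_hours = 11021
failures = 17
MTBF = 11021 / 17
MTBF = 648.2941

648.2941


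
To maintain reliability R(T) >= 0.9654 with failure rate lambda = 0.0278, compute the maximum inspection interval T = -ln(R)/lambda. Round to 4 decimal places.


R_target = 0.9654
lambda = 0.0278
-ln(0.9654) = 0.0352
T = 0.0352 / 0.0278
T = 1.2666

1.2666


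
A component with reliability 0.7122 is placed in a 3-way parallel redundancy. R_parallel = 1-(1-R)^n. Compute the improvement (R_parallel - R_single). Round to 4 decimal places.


R_single = 0.7122, n = 3
1 - R_single = 0.2878
(1 - R_single)^n = 0.2878^3 = 0.0238
R_parallel = 1 - 0.0238 = 0.9762
Improvement = 0.9762 - 0.7122
Improvement = 0.264

0.264


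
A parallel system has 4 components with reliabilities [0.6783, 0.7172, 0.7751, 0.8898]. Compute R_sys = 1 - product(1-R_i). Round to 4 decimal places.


Components: [0.6783, 0.7172, 0.7751, 0.8898]
(1 - 0.6783) = 0.3217, running product = 0.3217
(1 - 0.7172) = 0.2828, running product = 0.091
(1 - 0.7751) = 0.2249, running product = 0.0205
(1 - 0.8898) = 0.1102, running product = 0.0023
Product of (1-R_i) = 0.0023
R_sys = 1 - 0.0023 = 0.9977

0.9977


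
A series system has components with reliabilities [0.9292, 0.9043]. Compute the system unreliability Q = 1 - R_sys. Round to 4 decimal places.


Components: [0.9292, 0.9043]
After component 1: product = 0.9292
After component 2: product = 0.8403
R_sys = 0.8403
Q = 1 - 0.8403 = 0.1597

0.1597


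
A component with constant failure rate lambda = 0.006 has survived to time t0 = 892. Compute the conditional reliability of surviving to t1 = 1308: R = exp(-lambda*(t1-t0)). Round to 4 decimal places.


lambda = 0.006
t0 = 892, t1 = 1308
t1 - t0 = 416
lambda * (t1-t0) = 0.006 * 416 = 2.496
R = exp(-2.496)
R = 0.0824

0.0824


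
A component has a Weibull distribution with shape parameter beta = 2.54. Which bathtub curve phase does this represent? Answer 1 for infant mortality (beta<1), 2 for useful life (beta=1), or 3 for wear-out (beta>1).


beta = 2.54
Compare beta to 1:
beta < 1 => infant mortality (phase 1)
beta = 1 => useful life (phase 2)
beta > 1 => wear-out (phase 3)
Since beta = 2.54, this is wear-out (increasing failure rate)
Phase = 3

3


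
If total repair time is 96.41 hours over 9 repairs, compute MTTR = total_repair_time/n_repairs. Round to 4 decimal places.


total_repair_time = 96.41
n_repairs = 9
MTTR = 96.41 / 9
MTTR = 10.7122

10.7122


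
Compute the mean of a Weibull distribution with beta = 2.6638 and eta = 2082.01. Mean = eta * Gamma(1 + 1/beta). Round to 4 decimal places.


beta = 2.6638, eta = 2082.01
1/beta = 0.3754
1 + 1/beta = 1.3754
Gamma(1.3754) = 0.8889
Mean = 2082.01 * 0.8889
Mean = 1850.6619

1850.6619


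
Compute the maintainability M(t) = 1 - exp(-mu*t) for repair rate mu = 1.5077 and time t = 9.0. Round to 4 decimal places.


mu = 1.5077, t = 9.0
mu * t = 1.5077 * 9.0 = 13.5693
exp(-13.5693) = 0.0
M(t) = 1 - 0.0
M(t) = 1.0

1.0


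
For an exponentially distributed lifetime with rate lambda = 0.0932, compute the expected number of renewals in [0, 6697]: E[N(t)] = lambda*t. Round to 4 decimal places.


lambda = 0.0932
t = 6697
E[N(t)] = lambda * t
E[N(t)] = 0.0932 * 6697
E[N(t)] = 624.1604

624.1604


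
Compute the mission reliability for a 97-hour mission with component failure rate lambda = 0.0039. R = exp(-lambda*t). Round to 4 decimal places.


lambda = 0.0039
mission_time = 97
lambda * t = 0.0039 * 97 = 0.3783
R = exp(-0.3783)
R = 0.685

0.685
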